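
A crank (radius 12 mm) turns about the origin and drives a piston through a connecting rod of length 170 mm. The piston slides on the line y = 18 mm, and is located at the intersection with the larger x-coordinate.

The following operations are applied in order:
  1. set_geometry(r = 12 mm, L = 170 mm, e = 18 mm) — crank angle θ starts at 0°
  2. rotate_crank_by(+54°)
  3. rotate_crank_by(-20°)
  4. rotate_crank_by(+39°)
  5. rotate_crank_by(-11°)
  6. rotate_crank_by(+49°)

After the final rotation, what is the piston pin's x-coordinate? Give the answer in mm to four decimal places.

set_geometry: r = 12 mm, L = 170 mm, e = 18 mm; θ ← 0°
rotate_crank_by(+54°): θ ← 0° +54° = 54°
rotate_crank_by(-20°): θ ← 54° -20° = 34°
rotate_crank_by(+39°): θ ← 34° +39° = 73°
rotate_crank_by(-11°): θ ← 73° -11° = 62°
rotate_crank_by(+49°): θ ← 62° +49° = 111°
crank pin P = (r cos θ, r sin θ) = (-4.300415, 11.202965)
h = r sin θ − e = 11.202965 − 18 = -6.797035
x = r cos θ + √(L² − h²) = -4.300415 + √(28900.0 − 46.1997) = -4.300415 + 169.864064 = 165.563649

165.5636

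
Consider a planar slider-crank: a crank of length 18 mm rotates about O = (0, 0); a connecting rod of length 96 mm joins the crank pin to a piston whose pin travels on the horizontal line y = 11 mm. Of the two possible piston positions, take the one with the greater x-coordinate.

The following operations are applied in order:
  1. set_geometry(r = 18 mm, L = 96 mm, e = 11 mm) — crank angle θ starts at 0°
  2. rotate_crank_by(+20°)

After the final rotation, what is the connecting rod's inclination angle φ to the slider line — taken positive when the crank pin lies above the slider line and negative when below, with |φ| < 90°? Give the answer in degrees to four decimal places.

-2.8921

set_geometry: r = 18 mm, L = 96 mm, e = 11 mm; θ ← 0°
rotate_crank_by(+20°): θ ← 0° +20° = 20°
crank pin P = (r cos θ, r sin θ) = (16.914467, 6.156363)
h = r sin θ − e = 6.156363 − 11 = -4.843637
sin φ = h / L = -4.843637 / 96 = -0.05045456
φ = arcsin(-0.05045456) = -2.892061°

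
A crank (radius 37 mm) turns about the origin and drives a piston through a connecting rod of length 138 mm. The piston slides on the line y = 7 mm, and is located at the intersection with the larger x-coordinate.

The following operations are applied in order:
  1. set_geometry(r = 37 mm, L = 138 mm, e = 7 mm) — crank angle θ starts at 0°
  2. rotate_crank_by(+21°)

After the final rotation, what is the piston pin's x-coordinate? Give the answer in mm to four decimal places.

172.4004

set_geometry: r = 37 mm, L = 138 mm, e = 7 mm; θ ← 0°
rotate_crank_by(+21°): θ ← 0° +21° = 21°
crank pin P = (r cos θ, r sin θ) = (34.542476, 13.259614)
h = r sin θ − e = 13.259614 − 7 = 6.259614
x = r cos θ + √(L² − h²) = 34.542476 + √(19044.0 − 39.1828) = 34.542476 + 137.857960 = 172.400436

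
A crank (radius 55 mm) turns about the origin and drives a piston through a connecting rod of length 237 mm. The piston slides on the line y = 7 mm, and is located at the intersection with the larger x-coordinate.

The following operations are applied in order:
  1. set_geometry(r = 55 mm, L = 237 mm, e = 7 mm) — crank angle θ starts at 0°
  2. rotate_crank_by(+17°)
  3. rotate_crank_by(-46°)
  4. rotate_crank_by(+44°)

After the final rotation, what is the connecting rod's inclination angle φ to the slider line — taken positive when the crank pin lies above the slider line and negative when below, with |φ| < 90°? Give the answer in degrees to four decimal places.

set_geometry: r = 55 mm, L = 237 mm, e = 7 mm; θ ← 0°
rotate_crank_by(+17°): θ ← 0° +17° = 17°
rotate_crank_by(-46°): θ ← 17° -46° = -29°
rotate_crank_by(+44°): θ ← -29° +44° = 15°
crank pin P = (r cos θ, r sin θ) = (53.125920, 14.235047)
h = r sin θ − e = 14.235047 − 7 = 7.235047
sin φ = h / L = 7.235047 / 237 = 0.03052763
φ = arcsin(0.03052763) = 1.749376°

1.7494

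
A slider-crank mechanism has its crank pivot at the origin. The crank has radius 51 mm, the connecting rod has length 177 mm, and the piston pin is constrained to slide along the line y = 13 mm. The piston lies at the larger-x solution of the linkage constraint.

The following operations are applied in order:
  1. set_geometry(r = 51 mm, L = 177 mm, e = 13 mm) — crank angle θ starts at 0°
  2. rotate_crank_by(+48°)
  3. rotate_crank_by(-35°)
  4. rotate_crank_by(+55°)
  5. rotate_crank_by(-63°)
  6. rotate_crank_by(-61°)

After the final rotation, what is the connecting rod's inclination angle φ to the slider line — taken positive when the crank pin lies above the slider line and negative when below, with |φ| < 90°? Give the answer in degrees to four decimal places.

set_geometry: r = 51 mm, L = 177 mm, e = 13 mm; θ ← 0°
rotate_crank_by(+48°): θ ← 0° +48° = 48°
rotate_crank_by(-35°): θ ← 48° -35° = 13°
rotate_crank_by(+55°): θ ← 13° +55° = 68°
rotate_crank_by(-63°): θ ← 68° -63° = 5°
rotate_crank_by(-61°): θ ← 5° -61° = -56°
crank pin P = (r cos θ, r sin θ) = (28.518838, -42.280916)
h = r sin θ − e = -42.280916 − 13 = -55.280916
sin φ = h / L = -55.280916 / 177 = -0.31232156
φ = arcsin(-0.31232156) = -18.199194°

-18.1992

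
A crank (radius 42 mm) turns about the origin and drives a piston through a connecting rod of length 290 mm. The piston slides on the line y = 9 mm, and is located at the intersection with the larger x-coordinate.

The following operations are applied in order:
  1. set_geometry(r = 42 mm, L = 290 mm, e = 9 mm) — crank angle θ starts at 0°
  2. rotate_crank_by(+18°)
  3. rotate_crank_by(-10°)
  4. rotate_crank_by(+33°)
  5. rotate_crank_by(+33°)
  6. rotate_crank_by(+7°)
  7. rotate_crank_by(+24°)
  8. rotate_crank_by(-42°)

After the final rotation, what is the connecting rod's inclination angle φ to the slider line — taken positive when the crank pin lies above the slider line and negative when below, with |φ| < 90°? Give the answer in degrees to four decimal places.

5.6245

set_geometry: r = 42 mm, L = 290 mm, e = 9 mm; θ ← 0°
rotate_crank_by(+18°): θ ← 0° +18° = 18°
rotate_crank_by(-10°): θ ← 18° -10° = 8°
rotate_crank_by(+33°): θ ← 8° +33° = 41°
rotate_crank_by(+33°): θ ← 41° +33° = 74°
rotate_crank_by(+7°): θ ← 74° +7° = 81°
rotate_crank_by(+24°): θ ← 81° +24° = 105°
rotate_crank_by(-42°): θ ← 105° -42° = 63°
crank pin P = (r cos θ, r sin θ) = (19.067601, 37.422274)
h = r sin θ − e = 37.422274 − 9 = 28.422274
sin φ = h / L = 28.422274 / 290 = 0.09800784
φ = arcsin(0.09800784) = 5.624465°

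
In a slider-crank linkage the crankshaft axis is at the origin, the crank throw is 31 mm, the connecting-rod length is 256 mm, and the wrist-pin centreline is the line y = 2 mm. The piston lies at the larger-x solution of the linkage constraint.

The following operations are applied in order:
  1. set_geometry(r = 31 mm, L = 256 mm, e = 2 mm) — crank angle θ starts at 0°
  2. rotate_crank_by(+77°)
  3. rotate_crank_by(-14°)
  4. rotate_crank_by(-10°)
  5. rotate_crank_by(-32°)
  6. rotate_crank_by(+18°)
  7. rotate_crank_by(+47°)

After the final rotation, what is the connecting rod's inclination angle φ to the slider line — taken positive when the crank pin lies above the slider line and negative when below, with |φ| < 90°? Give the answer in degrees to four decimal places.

6.4875

set_geometry: r = 31 mm, L = 256 mm, e = 2 mm; θ ← 0°
rotate_crank_by(+77°): θ ← 0° +77° = 77°
rotate_crank_by(-14°): θ ← 77° -14° = 63°
rotate_crank_by(-10°): θ ← 63° -10° = 53°
rotate_crank_by(-32°): θ ← 53° -32° = 21°
rotate_crank_by(+18°): θ ← 21° +18° = 39°
rotate_crank_by(+47°): θ ← 39° +47° = 86°
crank pin P = (r cos θ, r sin θ) = (2.162451, 30.924486)
h = r sin θ − e = 30.924486 − 2 = 28.924486
sin φ = h / L = 28.924486 / 256 = 0.11298627
φ = arcsin(0.11298627) = 6.487490°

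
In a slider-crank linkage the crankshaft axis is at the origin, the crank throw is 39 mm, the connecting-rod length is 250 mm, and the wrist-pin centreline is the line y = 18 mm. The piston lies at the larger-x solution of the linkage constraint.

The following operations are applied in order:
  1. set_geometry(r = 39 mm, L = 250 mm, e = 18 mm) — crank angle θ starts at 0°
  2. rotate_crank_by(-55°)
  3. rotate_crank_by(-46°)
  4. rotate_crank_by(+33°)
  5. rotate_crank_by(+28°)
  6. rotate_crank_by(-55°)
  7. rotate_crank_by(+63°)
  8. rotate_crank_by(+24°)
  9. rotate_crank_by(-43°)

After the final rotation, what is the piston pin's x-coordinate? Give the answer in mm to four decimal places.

269.8316

set_geometry: r = 39 mm, L = 250 mm, e = 18 mm; θ ← 0°
rotate_crank_by(-55°): θ ← 0° -55° = -55°
rotate_crank_by(-46°): θ ← -55° -46° = -101°
rotate_crank_by(+33°): θ ← -101° +33° = -68°
rotate_crank_by(+28°): θ ← -68° +28° = -40°
rotate_crank_by(-55°): θ ← -40° -55° = -95°
rotate_crank_by(+63°): θ ← -95° +63° = -32°
rotate_crank_by(+24°): θ ← -32° +24° = -8°
rotate_crank_by(-43°): θ ← -8° -43° = -51°
crank pin P = (r cos θ, r sin θ) = (24.543495, -30.308692)
h = r sin θ − e = -30.308692 − 18 = -48.308692
x = r cos θ + √(L² − h²) = 24.543495 + √(62500.0 − 2333.7298) = 24.543495 + 245.288137 = 269.831632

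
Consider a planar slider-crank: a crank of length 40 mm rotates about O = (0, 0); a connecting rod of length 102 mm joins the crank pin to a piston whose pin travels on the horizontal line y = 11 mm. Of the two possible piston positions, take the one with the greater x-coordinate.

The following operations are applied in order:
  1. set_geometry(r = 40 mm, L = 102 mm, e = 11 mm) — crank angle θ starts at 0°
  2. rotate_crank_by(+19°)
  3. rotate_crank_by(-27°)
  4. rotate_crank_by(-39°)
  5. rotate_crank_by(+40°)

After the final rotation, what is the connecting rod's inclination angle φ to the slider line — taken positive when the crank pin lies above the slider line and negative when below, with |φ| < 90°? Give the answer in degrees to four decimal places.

-8.9536

set_geometry: r = 40 mm, L = 102 mm, e = 11 mm; θ ← 0°
rotate_crank_by(+19°): θ ← 0° +19° = 19°
rotate_crank_by(-27°): θ ← 19° -27° = -8°
rotate_crank_by(-39°): θ ← -8° -39° = -47°
rotate_crank_by(+40°): θ ← -47° +40° = -7°
crank pin P = (r cos θ, r sin θ) = (39.701846, -4.874774)
h = r sin θ − e = -4.874774 − 11 = -15.874774
sin φ = h / L = -15.874774 / 102 = -0.15563504
φ = arcsin(-0.15563504) = -8.953628°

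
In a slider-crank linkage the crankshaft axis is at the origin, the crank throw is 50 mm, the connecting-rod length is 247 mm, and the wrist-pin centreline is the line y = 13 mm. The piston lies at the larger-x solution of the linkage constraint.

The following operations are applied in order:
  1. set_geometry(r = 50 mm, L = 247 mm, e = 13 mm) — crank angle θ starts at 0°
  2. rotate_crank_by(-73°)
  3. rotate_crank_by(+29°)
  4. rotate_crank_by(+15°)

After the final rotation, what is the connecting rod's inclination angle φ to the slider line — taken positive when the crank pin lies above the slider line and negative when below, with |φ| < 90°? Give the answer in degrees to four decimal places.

set_geometry: r = 50 mm, L = 247 mm, e = 13 mm; θ ← 0°
rotate_crank_by(-73°): θ ← 0° -73° = -73°
rotate_crank_by(+29°): θ ← -73° +29° = -44°
rotate_crank_by(+15°): θ ← -44° +15° = -29°
crank pin P = (r cos θ, r sin θ) = (43.730985, -24.240481)
h = r sin θ − e = -24.240481 − 13 = -37.240481
sin φ = h / L = -37.240481 / 247 = -0.15077118
φ = arcsin(-0.15077118) = -8.671620°

-8.6716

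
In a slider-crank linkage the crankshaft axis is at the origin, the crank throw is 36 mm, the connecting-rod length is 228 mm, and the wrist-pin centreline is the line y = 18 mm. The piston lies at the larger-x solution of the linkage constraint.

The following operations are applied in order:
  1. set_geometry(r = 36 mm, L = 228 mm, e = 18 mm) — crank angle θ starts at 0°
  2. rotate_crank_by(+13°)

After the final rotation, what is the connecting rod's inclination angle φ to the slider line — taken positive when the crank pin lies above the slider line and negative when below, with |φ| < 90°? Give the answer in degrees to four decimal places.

-2.4891

set_geometry: r = 36 mm, L = 228 mm, e = 18 mm; θ ← 0°
rotate_crank_by(+13°): θ ← 0° +13° = 13°
crank pin P = (r cos θ, r sin θ) = (35.077322, 8.098238)
h = r sin θ − e = 8.098238 − 18 = -9.901762
sin φ = h / L = -9.901762 / 228 = -0.04342878
φ = arcsin(-0.04342878) = -2.489069°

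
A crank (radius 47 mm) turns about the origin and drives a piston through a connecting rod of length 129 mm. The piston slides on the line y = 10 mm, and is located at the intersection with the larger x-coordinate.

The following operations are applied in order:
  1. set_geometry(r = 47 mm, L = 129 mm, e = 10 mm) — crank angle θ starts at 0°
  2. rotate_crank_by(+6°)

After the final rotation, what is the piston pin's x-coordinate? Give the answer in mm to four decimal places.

175.6422

set_geometry: r = 47 mm, L = 129 mm, e = 10 mm; θ ← 0°
rotate_crank_by(+6°): θ ← 0° +6° = 6°
crank pin P = (r cos θ, r sin θ) = (46.742529, 4.912838)
h = r sin θ − e = 4.912838 − 10 = -5.087162
x = r cos θ + √(L² − h²) = 46.742529 + √(16641.0 − 25.8792) = 46.742529 + 128.899654 = 175.642183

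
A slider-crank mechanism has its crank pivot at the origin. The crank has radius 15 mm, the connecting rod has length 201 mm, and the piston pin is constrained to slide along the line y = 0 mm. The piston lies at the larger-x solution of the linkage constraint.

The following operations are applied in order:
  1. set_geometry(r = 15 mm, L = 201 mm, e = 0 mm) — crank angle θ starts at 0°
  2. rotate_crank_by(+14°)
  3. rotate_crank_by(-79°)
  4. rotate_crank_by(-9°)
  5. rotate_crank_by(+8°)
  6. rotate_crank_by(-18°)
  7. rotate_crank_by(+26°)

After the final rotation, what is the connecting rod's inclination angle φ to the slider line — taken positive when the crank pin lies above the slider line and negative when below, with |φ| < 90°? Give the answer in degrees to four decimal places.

set_geometry: r = 15 mm, L = 201 mm, e = 0 mm; θ ← 0°
rotate_crank_by(+14°): θ ← 0° +14° = 14°
rotate_crank_by(-79°): θ ← 14° -79° = -65°
rotate_crank_by(-9°): θ ← -65° -9° = -74°
rotate_crank_by(+8°): θ ← -74° +8° = -66°
rotate_crank_by(-18°): θ ← -66° -18° = -84°
rotate_crank_by(+26°): θ ← -84° +26° = -58°
crank pin P = (r cos θ, r sin θ) = (7.948789, -12.720721)
h = r sin θ − e = -12.720721 − 0 = -12.720721
sin φ = h / L = -12.720721 / 201 = -0.06328717
φ = arcsin(-0.06328717) = -3.628513°

-3.6285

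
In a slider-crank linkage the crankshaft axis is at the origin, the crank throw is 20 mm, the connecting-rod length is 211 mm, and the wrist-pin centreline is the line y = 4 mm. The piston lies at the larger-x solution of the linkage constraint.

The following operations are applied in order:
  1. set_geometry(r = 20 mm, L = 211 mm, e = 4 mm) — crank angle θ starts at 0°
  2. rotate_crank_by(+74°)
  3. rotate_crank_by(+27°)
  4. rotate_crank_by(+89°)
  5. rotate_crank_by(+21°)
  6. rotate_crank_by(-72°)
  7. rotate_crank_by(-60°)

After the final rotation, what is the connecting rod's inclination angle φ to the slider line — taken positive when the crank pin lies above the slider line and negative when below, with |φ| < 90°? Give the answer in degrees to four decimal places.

set_geometry: r = 20 mm, L = 211 mm, e = 4 mm; θ ← 0°
rotate_crank_by(+74°): θ ← 0° +74° = 74°
rotate_crank_by(+27°): θ ← 74° +27° = 101°
rotate_crank_by(+89°): θ ← 101° +89° = 190°
rotate_crank_by(+21°): θ ← 190° +21° = 211°
rotate_crank_by(-72°): θ ← 211° -72° = 139°
rotate_crank_by(-60°): θ ← 139° -60° = 79°
crank pin P = (r cos θ, r sin θ) = (3.816180, 19.632544)
h = r sin θ − e = 19.632544 − 4 = 15.632544
sin φ = h / L = 15.632544 / 211 = 0.07408788
φ = arcsin(0.07408788) = 4.248816°

4.2488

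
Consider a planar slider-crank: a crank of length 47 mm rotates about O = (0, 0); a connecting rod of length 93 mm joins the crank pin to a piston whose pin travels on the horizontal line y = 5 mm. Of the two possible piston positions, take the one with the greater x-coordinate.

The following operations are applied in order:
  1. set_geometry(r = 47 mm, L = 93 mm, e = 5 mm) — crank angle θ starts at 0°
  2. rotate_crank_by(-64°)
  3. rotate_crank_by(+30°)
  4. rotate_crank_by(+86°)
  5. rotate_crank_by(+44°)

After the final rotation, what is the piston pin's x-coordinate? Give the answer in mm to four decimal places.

set_geometry: r = 47 mm, L = 93 mm, e = 5 mm; θ ← 0°
rotate_crank_by(-64°): θ ← 0° -64° = -64°
rotate_crank_by(+30°): θ ← -64° +30° = -34°
rotate_crank_by(+86°): θ ← -34° +86° = 52°
rotate_crank_by(+44°): θ ← 52° +44° = 96°
crank pin P = (r cos θ, r sin θ) = (-4.912838, 46.742529)
h = r sin θ − e = 46.742529 − 5 = 41.742529
x = r cos θ + √(L² − h²) = -4.912838 + √(8649.0 − 1742.4387) = -4.912838 + 83.105723 = 78.192886

78.1929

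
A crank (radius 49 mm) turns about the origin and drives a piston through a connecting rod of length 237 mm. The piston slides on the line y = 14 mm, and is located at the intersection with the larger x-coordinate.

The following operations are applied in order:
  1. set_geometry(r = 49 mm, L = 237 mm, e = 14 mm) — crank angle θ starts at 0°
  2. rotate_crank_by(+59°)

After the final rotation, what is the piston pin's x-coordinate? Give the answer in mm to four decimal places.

260.5769

set_geometry: r = 49 mm, L = 237 mm, e = 14 mm; θ ← 0°
rotate_crank_by(+59°): θ ← 0° +59° = 59°
crank pin P = (r cos θ, r sin θ) = (25.236866, 42.001198)
h = r sin θ − e = 42.001198 − 14 = 28.001198
x = r cos θ + √(L² − h²) = 25.236866 + √(56169.0 − 784.0671) = 25.236866 + 235.340037 = 260.576902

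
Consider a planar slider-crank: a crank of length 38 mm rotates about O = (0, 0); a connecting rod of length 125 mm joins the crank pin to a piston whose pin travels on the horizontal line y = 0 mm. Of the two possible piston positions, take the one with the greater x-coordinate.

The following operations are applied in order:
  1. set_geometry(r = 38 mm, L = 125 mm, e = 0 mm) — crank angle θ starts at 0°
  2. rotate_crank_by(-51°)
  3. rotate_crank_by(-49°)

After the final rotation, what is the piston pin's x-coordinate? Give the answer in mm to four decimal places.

112.6681

set_geometry: r = 38 mm, L = 125 mm, e = 0 mm; θ ← 0°
rotate_crank_by(-51°): θ ← 0° -51° = -51°
rotate_crank_by(-49°): θ ← -51° -49° = -100°
crank pin P = (r cos θ, r sin θ) = (-6.598631, -37.422695)
h = r sin θ − e = -37.422695 − 0 = -37.422695
x = r cos θ + √(L² − h²) = -6.598631 + √(15625.0 − 1400.4581) = -6.598631 + 119.266684 = 112.668053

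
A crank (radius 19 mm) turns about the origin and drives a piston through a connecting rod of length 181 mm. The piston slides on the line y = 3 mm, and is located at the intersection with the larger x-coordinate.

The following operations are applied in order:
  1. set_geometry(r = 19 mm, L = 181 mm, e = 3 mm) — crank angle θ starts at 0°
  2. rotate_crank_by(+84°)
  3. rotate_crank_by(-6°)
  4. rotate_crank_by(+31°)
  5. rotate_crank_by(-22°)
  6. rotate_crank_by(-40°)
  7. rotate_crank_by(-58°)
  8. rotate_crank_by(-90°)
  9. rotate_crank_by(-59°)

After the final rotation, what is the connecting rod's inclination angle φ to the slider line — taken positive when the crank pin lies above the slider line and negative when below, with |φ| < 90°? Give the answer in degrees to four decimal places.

-3.0081

set_geometry: r = 19 mm, L = 181 mm, e = 3 mm; θ ← 0°
rotate_crank_by(+84°): θ ← 0° +84° = 84°
rotate_crank_by(-6°): θ ← 84° -6° = 78°
rotate_crank_by(+31°): θ ← 78° +31° = 109°
rotate_crank_by(-22°): θ ← 109° -22° = 87°
rotate_crank_by(-40°): θ ← 87° -40° = 47°
rotate_crank_by(-58°): θ ← 47° -58° = -11°
rotate_crank_by(-90°): θ ← -11° -90° = -101°
rotate_crank_by(-59°): θ ← -101° -59° = -160°
crank pin P = (r cos θ, r sin θ) = (-17.854160, -6.498383)
h = r sin θ − e = -6.498383 − 3 = -9.498383
sin φ = h / L = -9.498383 / 181 = -0.05247725
φ = arcsin(-0.05247725) = -3.008107°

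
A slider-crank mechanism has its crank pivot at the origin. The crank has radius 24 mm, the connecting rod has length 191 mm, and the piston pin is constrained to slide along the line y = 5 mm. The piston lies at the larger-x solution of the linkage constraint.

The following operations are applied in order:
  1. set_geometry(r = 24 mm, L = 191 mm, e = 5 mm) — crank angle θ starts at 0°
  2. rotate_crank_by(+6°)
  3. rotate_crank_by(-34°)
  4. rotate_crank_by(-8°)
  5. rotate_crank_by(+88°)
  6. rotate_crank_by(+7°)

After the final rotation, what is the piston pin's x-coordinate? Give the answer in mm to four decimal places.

202.7251

set_geometry: r = 24 mm, L = 191 mm, e = 5 mm; θ ← 0°
rotate_crank_by(+6°): θ ← 0° +6° = 6°
rotate_crank_by(-34°): θ ← 6° -34° = -28°
rotate_crank_by(-8°): θ ← -28° -8° = -36°
rotate_crank_by(+88°): θ ← -36° +88° = 52°
rotate_crank_by(+7°): θ ← 52° +7° = 59°
crank pin P = (r cos θ, r sin θ) = (12.360914, 20.572015)
h = r sin θ − e = 20.572015 − 5 = 15.572015
x = r cos θ + √(L² − h²) = 12.360914 + √(36481.0 − 242.4877) = 12.360914 + 190.364157 = 202.725071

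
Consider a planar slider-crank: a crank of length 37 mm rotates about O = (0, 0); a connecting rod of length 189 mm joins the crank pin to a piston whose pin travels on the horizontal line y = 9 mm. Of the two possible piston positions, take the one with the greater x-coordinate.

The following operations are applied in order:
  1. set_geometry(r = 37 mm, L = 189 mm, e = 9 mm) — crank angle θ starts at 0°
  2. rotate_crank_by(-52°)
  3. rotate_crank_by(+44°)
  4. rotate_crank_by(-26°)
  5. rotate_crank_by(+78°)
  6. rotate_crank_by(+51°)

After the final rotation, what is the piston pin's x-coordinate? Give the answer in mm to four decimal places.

set_geometry: r = 37 mm, L = 189 mm, e = 9 mm; θ ← 0°
rotate_crank_by(-52°): θ ← 0° -52° = -52°
rotate_crank_by(+44°): θ ← -52° +44° = -8°
rotate_crank_by(-26°): θ ← -8° -26° = -34°
rotate_crank_by(+78°): θ ← -34° +78° = 44°
rotate_crank_by(+51°): θ ← 44° +51° = 95°
crank pin P = (r cos θ, r sin θ) = (-3.224762, 36.859204)
h = r sin θ − e = 36.859204 − 9 = 27.859204
x = r cos θ + √(L² − h²) = -3.224762 + √(35721.0 − 776.1352) = -3.224762 + 186.935456 = 183.710694

183.7107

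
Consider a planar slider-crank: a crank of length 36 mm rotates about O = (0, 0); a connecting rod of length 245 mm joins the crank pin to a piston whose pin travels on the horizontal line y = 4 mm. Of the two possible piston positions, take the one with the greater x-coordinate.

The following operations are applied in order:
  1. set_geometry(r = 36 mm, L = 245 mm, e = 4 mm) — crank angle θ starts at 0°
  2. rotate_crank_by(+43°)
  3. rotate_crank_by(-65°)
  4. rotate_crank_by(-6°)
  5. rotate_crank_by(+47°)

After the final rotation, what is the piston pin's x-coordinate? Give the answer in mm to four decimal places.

set_geometry: r = 36 mm, L = 245 mm, e = 4 mm; θ ← 0°
rotate_crank_by(+43°): θ ← 0° +43° = 43°
rotate_crank_by(-65°): θ ← 43° -65° = -22°
rotate_crank_by(-6°): θ ← -22° -6° = -28°
rotate_crank_by(+47°): θ ← -28° +47° = 19°
crank pin P = (r cos θ, r sin θ) = (34.038669, 11.720454)
h = r sin θ − e = 11.720454 − 4 = 7.720454
x = r cos θ + √(L² − h²) = 34.038669 + √(60025.0 − 59.6054) = 34.038669 + 244.878326 = 278.916995

278.9170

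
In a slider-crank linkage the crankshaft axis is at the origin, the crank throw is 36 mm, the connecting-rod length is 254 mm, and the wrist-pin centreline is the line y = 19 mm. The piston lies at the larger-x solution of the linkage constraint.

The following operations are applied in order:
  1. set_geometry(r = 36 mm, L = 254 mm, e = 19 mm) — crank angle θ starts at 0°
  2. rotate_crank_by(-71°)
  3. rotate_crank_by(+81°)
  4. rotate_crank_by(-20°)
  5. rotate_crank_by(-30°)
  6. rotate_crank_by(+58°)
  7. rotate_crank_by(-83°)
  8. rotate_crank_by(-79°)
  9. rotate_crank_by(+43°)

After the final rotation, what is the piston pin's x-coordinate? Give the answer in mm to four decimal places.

241.2504

set_geometry: r = 36 mm, L = 254 mm, e = 19 mm; θ ← 0°
rotate_crank_by(-71°): θ ← 0° -71° = -71°
rotate_crank_by(+81°): θ ← -71° +81° = 10°
rotate_crank_by(-20°): θ ← 10° -20° = -10°
rotate_crank_by(-30°): θ ← -10° -30° = -40°
rotate_crank_by(+58°): θ ← -40° +58° = 18°
rotate_crank_by(-83°): θ ← 18° -83° = -65°
rotate_crank_by(-79°): θ ← -65° -79° = -144°
rotate_crank_by(+43°): θ ← -144° +43° = -101°
crank pin P = (r cos θ, r sin θ) = (-6.869124, -35.338579)
h = r sin θ − e = -35.338579 − 19 = -54.338579
x = r cos θ + √(L² − h²) = -6.869124 + √(64516.0 − 2952.6811) = -6.869124 + 248.119566 = 241.250442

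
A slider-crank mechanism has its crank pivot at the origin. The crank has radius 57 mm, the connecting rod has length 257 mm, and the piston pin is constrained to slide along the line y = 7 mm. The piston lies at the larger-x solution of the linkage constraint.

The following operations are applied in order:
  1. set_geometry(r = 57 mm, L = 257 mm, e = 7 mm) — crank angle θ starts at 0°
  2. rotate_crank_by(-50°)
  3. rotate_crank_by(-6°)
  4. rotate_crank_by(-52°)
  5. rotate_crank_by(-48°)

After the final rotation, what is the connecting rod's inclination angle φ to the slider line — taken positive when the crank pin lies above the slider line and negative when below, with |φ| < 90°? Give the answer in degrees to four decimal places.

-6.7448

set_geometry: r = 57 mm, L = 257 mm, e = 7 mm; θ ← 0°
rotate_crank_by(-50°): θ ← 0° -50° = -50°
rotate_crank_by(-6°): θ ← -50° -6° = -56°
rotate_crank_by(-52°): θ ← -56° -52° = -108°
rotate_crank_by(-48°): θ ← -108° -48° = -156°
crank pin P = (r cos θ, r sin θ) = (-52.072091, -23.183989)
h = r sin θ − e = -23.183989 − 7 = -30.183989
sin φ = h / L = -30.183989 / 257 = -0.11744743
φ = arcsin(-0.11744743) = -6.744809°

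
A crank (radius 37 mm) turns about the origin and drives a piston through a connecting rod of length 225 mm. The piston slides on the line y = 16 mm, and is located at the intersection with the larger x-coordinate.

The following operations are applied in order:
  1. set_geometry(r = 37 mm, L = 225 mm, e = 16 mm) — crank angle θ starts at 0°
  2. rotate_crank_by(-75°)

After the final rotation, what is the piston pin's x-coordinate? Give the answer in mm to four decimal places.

228.5467

set_geometry: r = 37 mm, L = 225 mm, e = 16 mm; θ ← 0°
rotate_crank_by(-75°): θ ← 0° -75° = -75°
crank pin P = (r cos θ, r sin θ) = (9.576305, -35.739256)
h = r sin θ − e = -35.739256 − 16 = -51.739256
x = r cos θ + √(L² − h²) = 9.576305 + √(50625.0 − 2676.9506) = 9.576305 + 218.970430 = 228.546735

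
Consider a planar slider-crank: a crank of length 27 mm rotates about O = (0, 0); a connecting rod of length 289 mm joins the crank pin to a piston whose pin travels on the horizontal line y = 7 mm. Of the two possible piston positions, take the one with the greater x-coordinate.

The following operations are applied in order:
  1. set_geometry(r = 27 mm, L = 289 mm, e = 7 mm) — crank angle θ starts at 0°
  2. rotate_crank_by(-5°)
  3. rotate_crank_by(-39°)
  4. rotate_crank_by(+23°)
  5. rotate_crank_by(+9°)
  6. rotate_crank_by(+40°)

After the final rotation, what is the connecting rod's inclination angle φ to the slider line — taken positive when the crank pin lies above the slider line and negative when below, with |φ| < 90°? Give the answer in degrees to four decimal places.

set_geometry: r = 27 mm, L = 289 mm, e = 7 mm; θ ← 0°
rotate_crank_by(-5°): θ ← 0° -5° = -5°
rotate_crank_by(-39°): θ ← -5° -39° = -44°
rotate_crank_by(+23°): θ ← -44° +23° = -21°
rotate_crank_by(+9°): θ ← -21° +9° = -12°
rotate_crank_by(+40°): θ ← -12° +40° = 28°
crank pin P = (r cos θ, r sin θ) = (23.839585, 12.675732)
h = r sin θ − e = 12.675732 − 7 = 5.675732
sin φ = h / L = 5.675732 / 289 = 0.01963921
φ = arcsin(0.01963921) = 1.125316°

1.1253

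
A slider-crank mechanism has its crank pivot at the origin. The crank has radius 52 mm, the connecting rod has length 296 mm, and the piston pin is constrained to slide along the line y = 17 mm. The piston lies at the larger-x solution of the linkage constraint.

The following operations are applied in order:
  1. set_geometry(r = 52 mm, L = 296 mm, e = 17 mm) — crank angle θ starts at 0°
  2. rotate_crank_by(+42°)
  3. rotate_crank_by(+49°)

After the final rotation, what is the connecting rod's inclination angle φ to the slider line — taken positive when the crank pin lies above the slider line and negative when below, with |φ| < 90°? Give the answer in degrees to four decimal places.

6.7892

set_geometry: r = 52 mm, L = 296 mm, e = 17 mm; θ ← 0°
rotate_crank_by(+42°): θ ← 0° +42° = 42°
rotate_crank_by(+49°): θ ← 42° +49° = 91°
crank pin P = (r cos θ, r sin θ) = (-0.907525, 51.992080)
h = r sin θ − e = 51.992080 − 17 = 34.992080
sin φ = h / L = 34.992080 / 296 = 0.11821649
φ = arcsin(0.11821649) = 6.789182°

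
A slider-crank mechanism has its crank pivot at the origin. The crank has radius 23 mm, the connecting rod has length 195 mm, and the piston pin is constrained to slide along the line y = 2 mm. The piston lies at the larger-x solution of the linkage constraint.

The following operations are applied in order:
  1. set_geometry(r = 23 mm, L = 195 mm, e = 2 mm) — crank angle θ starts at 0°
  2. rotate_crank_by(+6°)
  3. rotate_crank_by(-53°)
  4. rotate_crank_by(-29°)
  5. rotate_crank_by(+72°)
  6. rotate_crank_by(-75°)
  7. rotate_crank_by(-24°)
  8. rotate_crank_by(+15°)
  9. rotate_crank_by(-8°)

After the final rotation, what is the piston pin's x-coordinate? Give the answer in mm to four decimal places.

191.0029

set_geometry: r = 23 mm, L = 195 mm, e = 2 mm; θ ← 0°
rotate_crank_by(+6°): θ ← 0° +6° = 6°
rotate_crank_by(-53°): θ ← 6° -53° = -47°
rotate_crank_by(-29°): θ ← -47° -29° = -76°
rotate_crank_by(+72°): θ ← -76° +72° = -4°
rotate_crank_by(-75°): θ ← -4° -75° = -79°
rotate_crank_by(-24°): θ ← -79° -24° = -103°
rotate_crank_by(+15°): θ ← -103° +15° = -88°
rotate_crank_by(-8°): θ ← -88° -8° = -96°
crank pin P = (r cos θ, r sin θ) = (-2.404155, -22.874004)
h = r sin θ − e = -22.874004 − 2 = -24.874004
x = r cos θ + √(L² − h²) = -2.404155 + √(38025.0 − 618.7161) = -2.404155 + 193.407042 = 191.002887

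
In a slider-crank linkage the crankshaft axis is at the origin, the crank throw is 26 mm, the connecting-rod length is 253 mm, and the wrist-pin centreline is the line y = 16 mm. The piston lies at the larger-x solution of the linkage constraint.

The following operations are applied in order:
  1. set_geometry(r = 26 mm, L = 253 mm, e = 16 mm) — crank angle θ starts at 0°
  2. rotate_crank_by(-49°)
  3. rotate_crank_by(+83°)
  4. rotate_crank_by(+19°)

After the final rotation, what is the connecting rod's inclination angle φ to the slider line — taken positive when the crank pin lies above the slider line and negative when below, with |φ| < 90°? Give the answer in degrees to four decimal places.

1.0791

set_geometry: r = 26 mm, L = 253 mm, e = 16 mm; θ ← 0°
rotate_crank_by(-49°): θ ← 0° -49° = -49°
rotate_crank_by(+83°): θ ← -49° +83° = 34°
rotate_crank_by(+19°): θ ← 34° +19° = 53°
crank pin P = (r cos θ, r sin θ) = (15.647191, 20.764523)
h = r sin θ − e = 20.764523 − 16 = 4.764523
sin φ = h / L = 4.764523 / 253 = 0.01883211
φ = arcsin(0.01883211) = 1.079064°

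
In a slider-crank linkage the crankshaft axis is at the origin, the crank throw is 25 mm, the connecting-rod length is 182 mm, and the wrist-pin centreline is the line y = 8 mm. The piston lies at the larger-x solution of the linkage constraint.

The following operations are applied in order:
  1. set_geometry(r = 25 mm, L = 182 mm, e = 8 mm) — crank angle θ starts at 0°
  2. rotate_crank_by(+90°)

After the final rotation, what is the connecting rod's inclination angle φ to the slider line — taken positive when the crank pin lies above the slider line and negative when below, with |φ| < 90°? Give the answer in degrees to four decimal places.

set_geometry: r = 25 mm, L = 182 mm, e = 8 mm; θ ← 0°
rotate_crank_by(+90°): θ ← 0° +90° = 90°
crank pin P = (r cos θ, r sin θ) = (0.000000, 25.000000)
h = r sin θ − e = 25.000000 − 8 = 17.000000
sin φ = h / L = 17.000000 / 182 = 0.09340659
φ = arcsin(0.09340659) = 5.359617°

5.3596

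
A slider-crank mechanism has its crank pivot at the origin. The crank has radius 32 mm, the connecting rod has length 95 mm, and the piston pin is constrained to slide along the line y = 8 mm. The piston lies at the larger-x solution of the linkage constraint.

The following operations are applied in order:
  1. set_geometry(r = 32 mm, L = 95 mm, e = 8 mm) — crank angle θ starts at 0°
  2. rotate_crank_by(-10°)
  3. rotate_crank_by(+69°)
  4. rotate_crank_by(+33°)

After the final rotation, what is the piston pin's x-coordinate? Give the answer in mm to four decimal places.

set_geometry: r = 32 mm, L = 95 mm, e = 8 mm; θ ← 0°
rotate_crank_by(-10°): θ ← 0° -10° = -10°
rotate_crank_by(+69°): θ ← -10° +69° = 59°
rotate_crank_by(+33°): θ ← 59° +33° = 92°
crank pin P = (r cos θ, r sin θ) = (-1.116784, 31.980506)
h = r sin θ − e = 31.980506 − 8 = 23.980506
x = r cos θ + √(L² − h²) = -1.116784 + √(9025.0 − 575.0647) = -1.116784 + 91.923530 = 90.806746

90.8067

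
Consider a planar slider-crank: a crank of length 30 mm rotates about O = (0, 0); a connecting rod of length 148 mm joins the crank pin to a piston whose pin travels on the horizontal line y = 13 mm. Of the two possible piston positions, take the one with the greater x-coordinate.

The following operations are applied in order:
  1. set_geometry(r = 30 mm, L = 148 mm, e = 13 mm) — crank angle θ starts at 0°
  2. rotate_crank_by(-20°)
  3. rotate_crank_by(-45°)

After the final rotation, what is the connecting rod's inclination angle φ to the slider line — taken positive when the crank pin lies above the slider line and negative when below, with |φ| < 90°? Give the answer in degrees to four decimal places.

set_geometry: r = 30 mm, L = 148 mm, e = 13 mm; θ ← 0°
rotate_crank_by(-20°): θ ← 0° -20° = -20°
rotate_crank_by(-45°): θ ← -20° -45° = -65°
crank pin P = (r cos θ, r sin θ) = (12.678548, -27.189234)
h = r sin θ − e = -27.189234 − 13 = -40.189234
sin φ = h / L = -40.189234 / 148 = -0.27154888
φ = arcsin(-0.27154888) = -15.756455°

-15.7565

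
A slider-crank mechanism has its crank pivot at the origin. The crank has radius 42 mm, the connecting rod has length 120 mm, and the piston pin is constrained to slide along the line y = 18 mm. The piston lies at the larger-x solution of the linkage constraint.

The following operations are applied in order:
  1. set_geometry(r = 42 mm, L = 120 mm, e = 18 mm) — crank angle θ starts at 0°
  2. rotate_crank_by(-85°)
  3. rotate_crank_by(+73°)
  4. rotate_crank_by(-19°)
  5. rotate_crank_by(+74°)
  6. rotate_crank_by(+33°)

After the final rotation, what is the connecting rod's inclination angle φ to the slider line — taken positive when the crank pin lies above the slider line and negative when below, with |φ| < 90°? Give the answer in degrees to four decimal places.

10.9296

set_geometry: r = 42 mm, L = 120 mm, e = 18 mm; θ ← 0°
rotate_crank_by(-85°): θ ← 0° -85° = -85°
rotate_crank_by(+73°): θ ← -85° +73° = -12°
rotate_crank_by(-19°): θ ← -12° -19° = -31°
rotate_crank_by(+74°): θ ← -31° +74° = 43°
rotate_crank_by(+33°): θ ← 43° +33° = 76°
crank pin P = (r cos θ, r sin θ) = (10.160720, 40.752421)
h = r sin θ − e = 40.752421 − 18 = 22.752421
sin φ = h / L = 22.752421 / 120 = 0.18960350
φ = arcsin(0.18960350) = 10.929646°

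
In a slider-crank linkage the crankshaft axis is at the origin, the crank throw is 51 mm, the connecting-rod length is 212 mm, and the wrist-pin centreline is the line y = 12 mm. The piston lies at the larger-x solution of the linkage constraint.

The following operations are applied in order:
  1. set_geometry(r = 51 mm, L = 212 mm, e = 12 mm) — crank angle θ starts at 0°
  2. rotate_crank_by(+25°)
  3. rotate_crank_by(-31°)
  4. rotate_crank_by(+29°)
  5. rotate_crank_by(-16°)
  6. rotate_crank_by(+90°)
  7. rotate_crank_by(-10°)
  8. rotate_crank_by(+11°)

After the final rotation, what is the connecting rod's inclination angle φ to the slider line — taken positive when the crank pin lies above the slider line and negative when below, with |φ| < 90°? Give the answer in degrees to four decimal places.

10.4642

set_geometry: r = 51 mm, L = 212 mm, e = 12 mm; θ ← 0°
rotate_crank_by(+25°): θ ← 0° +25° = 25°
rotate_crank_by(-31°): θ ← 25° -31° = -6°
rotate_crank_by(+29°): θ ← -6° +29° = 23°
rotate_crank_by(-16°): θ ← 23° -16° = 7°
rotate_crank_by(+90°): θ ← 7° +90° = 97°
rotate_crank_by(-10°): θ ← 97° -10° = 87°
rotate_crank_by(+11°): θ ← 87° +11° = 98°
crank pin P = (r cos θ, r sin θ) = (-7.097828, 50.503672)
h = r sin θ − e = 50.503672 − 12 = 38.503672
sin φ = h / L = 38.503672 / 212 = 0.18162109
φ = arcsin(0.18162109) = 10.464198°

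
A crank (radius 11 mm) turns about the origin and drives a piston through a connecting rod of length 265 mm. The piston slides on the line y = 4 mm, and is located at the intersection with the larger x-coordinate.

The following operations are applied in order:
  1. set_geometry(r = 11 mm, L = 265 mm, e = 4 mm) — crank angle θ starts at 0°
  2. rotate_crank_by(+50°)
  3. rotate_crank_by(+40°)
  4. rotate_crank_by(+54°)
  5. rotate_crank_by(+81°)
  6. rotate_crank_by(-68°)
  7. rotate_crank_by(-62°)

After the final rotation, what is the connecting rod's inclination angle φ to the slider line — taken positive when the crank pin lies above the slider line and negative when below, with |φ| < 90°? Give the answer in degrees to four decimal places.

set_geometry: r = 11 mm, L = 265 mm, e = 4 mm; θ ← 0°
rotate_crank_by(+50°): θ ← 0° +50° = 50°
rotate_crank_by(+40°): θ ← 50° +40° = 90°
rotate_crank_by(+54°): θ ← 90° +54° = 144°
rotate_crank_by(+81°): θ ← 144° +81° = 225°
rotate_crank_by(-68°): θ ← 225° -68° = 157°
rotate_crank_by(-62°): θ ← 157° -62° = 95°
crank pin P = (r cos θ, r sin θ) = (-0.958713, 10.958142)
h = r sin θ − e = 10.958142 − 4 = 6.958142
sin φ = h / L = 6.958142 / 265 = 0.02625714
φ = arcsin(0.02625714) = 1.504596°

1.5046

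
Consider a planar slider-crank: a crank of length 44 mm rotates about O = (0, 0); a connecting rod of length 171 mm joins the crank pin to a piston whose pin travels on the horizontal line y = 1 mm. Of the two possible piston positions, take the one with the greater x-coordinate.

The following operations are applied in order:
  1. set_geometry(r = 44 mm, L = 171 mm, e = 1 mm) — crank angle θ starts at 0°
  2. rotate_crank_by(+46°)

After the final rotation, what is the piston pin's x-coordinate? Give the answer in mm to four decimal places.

set_geometry: r = 44 mm, L = 171 mm, e = 1 mm; θ ← 0°
rotate_crank_by(+46°): θ ← 0° +46° = 46°
crank pin P = (r cos θ, r sin θ) = (30.564968, 31.650951)
h = r sin θ − e = 31.650951 − 1 = 30.650951
x = r cos θ + √(L² − h²) = 30.564968 + √(29241.0 − 939.4808) = 30.564968 + 168.230554 = 198.795522

198.7955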